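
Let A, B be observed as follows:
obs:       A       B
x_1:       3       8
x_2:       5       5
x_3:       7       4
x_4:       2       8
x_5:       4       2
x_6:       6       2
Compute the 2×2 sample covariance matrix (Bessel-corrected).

Step 1 — column means:
  mean(A) = (3 + 5 + 7 + 2 + 4 + 6) / 6 = 27/6 = 4.5
  mean(B) = (8 + 5 + 4 + 8 + 2 + 2) / 6 = 29/6 = 4.8333

Step 2 — sample covariance S[i,j] = (1/(n-1)) · Σ_k (x_{k,i} - mean_i) · (x_{k,j} - mean_j), with n-1 = 5.
  S[A,A] = ((-1.5)·(-1.5) + (0.5)·(0.5) + (2.5)·(2.5) + (-2.5)·(-2.5) + (-0.5)·(-0.5) + (1.5)·(1.5)) / 5 = 17.5/5 = 3.5
  S[A,B] = ((-1.5)·(3.1667) + (0.5)·(0.1667) + (2.5)·(-0.8333) + (-2.5)·(3.1667) + (-0.5)·(-2.8333) + (1.5)·(-2.8333)) / 5 = -17.5/5 = -3.5
  S[B,B] = ((3.1667)·(3.1667) + (0.1667)·(0.1667) + (-0.8333)·(-0.8333) + (3.1667)·(3.1667) + (-2.8333)·(-2.8333) + (-2.8333)·(-2.8333)) / 5 = 36.8333/5 = 7.3667

S is symmetric (S[j,i] = S[i,j]). Assembling:

S = [[3.5, -3.5],
 [-3.5, 7.3667]]


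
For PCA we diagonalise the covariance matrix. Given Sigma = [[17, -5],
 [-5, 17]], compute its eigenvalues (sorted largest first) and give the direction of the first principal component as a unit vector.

Step 1 — characteristic polynomial of 2×2 Sigma:
  det(Sigma - λI) = λ² - trace · λ + det = 0.
  trace = 17 + 17 = 34, det = 17·17 - (-5)² = 264.
Step 2 — discriminant:
  Δ = trace² - 4·det = 1156 - 1056 = 100.
Step 3 — eigenvalues:
  λ = (trace ± √Δ)/2 = (34 ± 10)/2,
  λ_1 = 22,  λ_2 = 12.

Step 4 — unit eigenvector for λ_1: solve (Sigma - λ_1 I)v = 0. First row:
  (17 - 22)·v_x + (-5)·v_y = 0, i.e. (-5)·v_x + (-5)·v_y = 0,
  so v ∝ (b, λ_1 - a) = (-5, 5); multiply by -1 so the first entry is positive: u = (5, -5).
  ||u|| = √((5)² + (-5)²) = √(50) ≈ 7.0711,
  v_1 = u/||u|| ≈ (0.7071, -0.7071) (||v_1|| = 1).

λ_1 = 22,  λ_2 = 12;  v_1 ≈ (0.7071, -0.7071)


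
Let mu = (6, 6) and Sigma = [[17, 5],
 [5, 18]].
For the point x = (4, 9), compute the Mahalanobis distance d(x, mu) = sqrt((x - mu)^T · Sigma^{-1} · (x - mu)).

Step 1 — centre the observation: (x - mu) = (-2, 3).

Step 2 — invert Sigma. det(Sigma) = 17·18 - (5)² = 281.
  Sigma^{-1} = (1/det) · [[d, -b], [-b, a]] = [[0.0641, -0.0178],
 [-0.0178, 0.0605]].

Step 3 — form the quadratic (x - mu)^T · Sigma^{-1} · (x - mu):
  Sigma^{-1} · (x - mu) = (-0.1815, 0.2171).
  (x - mu)^T · [Sigma^{-1} · (x - mu)] = (-2)·(-0.1815) + (3)·(0.2171) = 1.0142.

Step 4 — take square root: d = √(1.0142) ≈ 1.0071.

d(x, mu) = √(1.0142) ≈ 1.0071


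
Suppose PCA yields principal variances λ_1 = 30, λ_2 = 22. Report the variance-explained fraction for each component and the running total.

Step 1 — total variance = trace(Sigma) = Σ λ_i = 30 + 22 = 52.

Step 2 — fraction explained by component i = λ_i / Σ λ:
  PC1: 30/52 = 0.5769
  PC2: 22/52 = 0.4231

Step 3 — cumulative fraction after k components = (λ_1 + ... + λ_k) / Σ λ:
  k = 1: 30/52 = 0.5769
  k = 2: (30 + 22)/52 = 52/52 = 1

Summary (fraction, with percent):

explained: PC1 0.5769 (57.69%), PC2 0.4231 (42.31%);  cumulative: 0.5769, 1


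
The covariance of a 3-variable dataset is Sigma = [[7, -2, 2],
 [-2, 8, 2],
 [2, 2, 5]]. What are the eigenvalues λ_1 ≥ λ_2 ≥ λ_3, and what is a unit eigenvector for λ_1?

Step 1 — characteristic polynomial p(λ) = det(λI - Sigma) = λ³ - tr·λ² + c_1·λ - det, where tr = trace, c_1 = sum of the principal 2×2 minors, det = det(Sigma):
  tr = 7 + 8 + 5 = 20,
  c_1 = (7·8 - (-2)²) + (7·5 - (2)²) + (8·5 - (2)²) = 52 + 31 + 36 = 119,
  det = 7·(8·5 - (2)²) - (-2)·((-2)·5 - (2)·(2)) + (2)·((-2)·(2) - 8·(2)) = 7·(36) - (-2)·(-14) + (2)·(-20) = 184.
  So p(λ) = λ³ - 20λ² + 119λ - 184.
Step 2 — look for an integer root (rational root theorem: any rational root is an integer divisor of 184). Testing λ = 8:
  p(8) = 512 - 1280 + 952 - 184 = 0  ✓
  Dividing out (λ - 8): p(λ) = (λ - 8)(λ² - 12λ + 23).
Step 3 — remaining eigenvalues from the quadratic λ² - 12λ + 23 = 0:
  Δ = 12² - 4·23 = 144 - 92 = 52,  λ = (12 ± √52)/2 = (12 ± 7.2111)/2 ≈ 9.6056 or 2.3944.
  Sorted: λ_1 = 9.6056,  λ_2 = 8,  λ_3 = 2.3944  (check: sum = 20 = tr ✓).

Step 4 — unit eigenvector for λ_1 ≈ 9.6056: v spans the null space of (Sigma - λ_1 I), whose rows are
  r_1 = (-2.6056, -2, 2),  r_2 = (-2, -1.6056, 2),  r_3 = (2, 2, -4.6056).
  v is orthogonal to every row, so take v ∝ r_1 × r_2 = ((-2)·(2) - (2)·(-1.6056), (2)·(-2) - (-2.6056)·(2), (-2.6056)·(-1.6056) - (-2)·(-2)) ≈ (-0.7889, 1.2111, 0.1833).
  Rescale (multiply by -1 so the first nonzero entry is positive): u = (0.7889, -1.2111, -0.1833).
  ||u|| = √((0.7889)² + (-1.2111)² + (-0.1833)²) = √(2.1227) ≈ 1.457,  v_1 = u/||u|| ≈ (0.5415, -0.8313, -0.1258) (||v_1|| = 1).

λ_1 = 9.6056,  λ_2 = 8,  λ_3 = 2.3944;  v_1 ≈ (0.5415, -0.8313, -0.1258)


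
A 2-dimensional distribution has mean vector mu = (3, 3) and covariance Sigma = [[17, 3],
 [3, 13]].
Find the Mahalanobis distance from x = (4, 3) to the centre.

Step 1 — centre the observation: (x - mu) = (1, 0).

Step 2 — invert Sigma. det(Sigma) = 17·13 - (3)² = 212.
  Sigma^{-1} = (1/det) · [[d, -b], [-b, a]] = [[0.0613, -0.0142],
 [-0.0142, 0.0802]].

Step 3 — form the quadratic (x - mu)^T · Sigma^{-1} · (x - mu):
  Sigma^{-1} · (x - mu) = (0.0613, -0.0142).
  (x - mu)^T · [Sigma^{-1} · (x - mu)] = (1)·(0.0613) + (0)·(-0.0142) = 0.0613.

Step 4 — take square root: d = √(0.0613) ≈ 0.2476.

d(x, mu) = √(0.0613) ≈ 0.2476


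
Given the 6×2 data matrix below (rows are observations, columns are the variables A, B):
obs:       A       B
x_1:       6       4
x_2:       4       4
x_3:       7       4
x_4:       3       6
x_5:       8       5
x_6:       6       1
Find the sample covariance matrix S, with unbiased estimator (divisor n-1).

Step 1 — column means:
  mean(A) = (6 + 4 + 7 + 3 + 8 + 6) / 6 = 34/6 = 5.6667
  mean(B) = (4 + 4 + 4 + 6 + 5 + 1) / 6 = 24/6 = 4

Step 2 — sample covariance S[i,j] = (1/(n-1)) · Σ_k (x_{k,i} - mean_i) · (x_{k,j} - mean_j), with n-1 = 5.
  S[A,A] = ((0.3333)·(0.3333) + (-1.6667)·(-1.6667) + (1.3333)·(1.3333) + (-2.6667)·(-2.6667) + (2.3333)·(2.3333) + (0.3333)·(0.3333)) / 5 = 17.3333/5 = 3.4667
  S[A,B] = ((0.3333)·(0) + (-1.6667)·(0) + (1.3333)·(0) + (-2.6667)·(2) + (2.3333)·(1) + (0.3333)·(-3)) / 5 = -4/5 = -0.8
  S[B,B] = ((0)·(0) + (0)·(0) + (0)·(0) + (2)·(2) + (1)·(1) + (-3)·(-3)) / 5 = 14/5 = 2.8

S is symmetric (S[j,i] = S[i,j]). Assembling:

S = [[3.4667, -0.8],
 [-0.8, 2.8]]


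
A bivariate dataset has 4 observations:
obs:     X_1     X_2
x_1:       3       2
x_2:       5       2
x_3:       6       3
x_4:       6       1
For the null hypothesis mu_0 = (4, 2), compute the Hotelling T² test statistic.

Step 1 — sample mean vector:
  mean(X_1) = (3 + 5 + 6 + 6) / 4 = 20/4 = 5
  mean(X_2) = (2 + 2 + 3 + 1) / 4 = 8/4 = 2
  x̄ = (5, 2),  deviation x̄ - mu_0 = (5, 2) - (4, 2) = (1, 0).

Step 2 — sample covariance matrix, S[i,j] = (1/(n-1)) · Σ_k (x_{k,i} - mean_i) · (x_{k,j} - mean_j), divisor n-1 = 3:
  S[X_1,X_1] = ((-2)·(-2) + (0)·(0) + (1)·(1) + (1)·(1)) / 3 = 6/3 = 2
  S[X_1,X_2] = ((-2)·(0) + (0)·(0) + (1)·(1) + (1)·(-1)) / 3 = 0/3 = 0
  S[X_2,X_2] = ((0)·(0) + (0)·(0) + (1)·(1) + (-1)·(-1)) / 3 = 2/3 = 0.6667
  S = [[2, 0],
 [0, 0.6667]].

Step 3 — invert S. det(S) = 2·0.6667 - (0)² = 1.3333.
  S^{-1} = (1/det) · [[d, -b], [-b, a]] = [[0.5, 0],
 [0, 1.5]].

Step 4 — quadratic form (x̄ - mu_0)^T · S^{-1} · (x̄ - mu_0):
  S^{-1} · (x̄ - mu_0) = (0.5, 0),
  (x̄ - mu_0)^T · [...] = (1)·(0.5) + (0)·(0) = 0.5.

Step 5 — scale by n: T² = 4 · 0.5 = 2.

T² ≈ 2


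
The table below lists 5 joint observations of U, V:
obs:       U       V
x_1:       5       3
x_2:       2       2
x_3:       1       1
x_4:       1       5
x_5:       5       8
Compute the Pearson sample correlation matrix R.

Step 1 — column means:
  mean(U) = (5 + 2 + 1 + 1 + 5) / 5 = 14/5 = 2.8
  mean(V) = (3 + 2 + 1 + 5 + 8) / 5 = 19/5 = 3.8

Step 2 — sample variances and covariances s[i,j] = (1/(n-1)) · Σ_k (x_{k,i} - mean_i) · (x_{k,j} - mean_j), with n-1 = 4:
  s[U,U] = ((2.2)·(2.2) + (-0.8)·(-0.8) + (-1.8)·(-1.8) + (-1.8)·(-1.8) + (2.2)·(2.2)) / 4 = 16.8/4 = 4.2
  s[U,V] = ((2.2)·(-0.8) + (-0.8)·(-1.8) + (-1.8)·(-2.8) + (-1.8)·(1.2) + (2.2)·(4.2)) / 4 = 11.8/4 = 2.95
  s[V,V] = ((-0.8)·(-0.8) + (-1.8)·(-1.8) + (-2.8)·(-2.8) + (1.2)·(1.2) + (4.2)·(4.2)) / 4 = 30.8/4 = 7.7
  Sample standard deviations s_i = √(s[i,i]):
  s(U) = √(4.2) = 2.0494
  s(V) = √(7.7) = 2.7749

Step 3 — r_{ij} = s_{ij} / (s_i · s_j):
  r[U,U] = 1 (diagonal).
  r[U,V] = 2.95 / (2.0494 · 2.7749) = 2.95 / 5.6868 = 0.5187
  r[V,V] = 1 (diagonal).

R is symmetric with unit diagonal. Assembling:

R = [[1, 0.5187],
 [0.5187, 1]]


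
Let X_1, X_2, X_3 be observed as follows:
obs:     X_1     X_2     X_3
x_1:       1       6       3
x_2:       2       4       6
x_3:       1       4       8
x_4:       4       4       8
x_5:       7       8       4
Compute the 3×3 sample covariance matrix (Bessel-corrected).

Step 1 — column means:
  mean(X_1) = (1 + 2 + 1 + 4 + 7) / 5 = 15/5 = 3
  mean(X_2) = (6 + 4 + 4 + 4 + 8) / 5 = 26/5 = 5.2
  mean(X_3) = (3 + 6 + 8 + 8 + 4) / 5 = 29/5 = 5.8

Step 2 — sample covariance S[i,j] = (1/(n-1)) · Σ_k (x_{k,i} - mean_i) · (x_{k,j} - mean_j), with n-1 = 4.
  S[X_1,X_1] = ((-2)·(-2) + (-1)·(-1) + (-2)·(-2) + (1)·(1) + (4)·(4)) / 4 = 26/4 = 6.5
  S[X_1,X_2] = ((-2)·(0.8) + (-1)·(-1.2) + (-2)·(-1.2) + (1)·(-1.2) + (4)·(2.8)) / 4 = 12/4 = 3
  S[X_1,X_3] = ((-2)·(-2.8) + (-1)·(0.2) + (-2)·(2.2) + (1)·(2.2) + (4)·(-1.8)) / 4 = -4/4 = -1
  S[X_2,X_2] = ((0.8)·(0.8) + (-1.2)·(-1.2) + (-1.2)·(-1.2) + (-1.2)·(-1.2) + (2.8)·(2.8)) / 4 = 12.8/4 = 3.2
  S[X_2,X_3] = ((0.8)·(-2.8) + (-1.2)·(0.2) + (-1.2)·(2.2) + (-1.2)·(2.2) + (2.8)·(-1.8)) / 4 = -12.8/4 = -3.2
  S[X_3,X_3] = ((-2.8)·(-2.8) + (0.2)·(0.2) + (2.2)·(2.2) + (2.2)·(2.2) + (-1.8)·(-1.8)) / 4 = 20.8/4 = 5.2

S is symmetric (S[j,i] = S[i,j]). Assembling:

S = [[6.5, 3, -1],
 [3, 3.2, -3.2],
 [-1, -3.2, 5.2]]


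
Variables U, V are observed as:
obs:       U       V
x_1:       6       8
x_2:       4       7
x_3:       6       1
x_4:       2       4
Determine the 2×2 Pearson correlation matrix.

Step 1 — column means:
  mean(U) = (6 + 4 + 6 + 2) / 4 = 18/4 = 4.5
  mean(V) = (8 + 7 + 1 + 4) / 4 = 20/4 = 5

Step 2 — sample variances and covariances s[i,j] = (1/(n-1)) · Σ_k (x_{k,i} - mean_i) · (x_{k,j} - mean_j), with n-1 = 3:
  s[U,U] = ((1.5)·(1.5) + (-0.5)·(-0.5) + (1.5)·(1.5) + (-2.5)·(-2.5)) / 3 = 11/3 = 3.6667
  s[U,V] = ((1.5)·(3) + (-0.5)·(2) + (1.5)·(-4) + (-2.5)·(-1)) / 3 = 0/3 = 0
  s[V,V] = ((3)·(3) + (2)·(2) + (-4)·(-4) + (-1)·(-1)) / 3 = 30/3 = 10
  Sample standard deviations s_i = √(s[i,i]):
  s(U) = √(3.6667) = 1.9149
  s(V) = √(10) = 3.1623

Step 3 — r_{ij} = s_{ij} / (s_i · s_j):
  r[U,U] = 1 (diagonal).
  r[U,V] = 0 / (1.9149 · 3.1623) = 0 / 6.0553 = 0
  r[V,V] = 1 (diagonal).

R is symmetric with unit diagonal. Assembling:

R = [[1, 0],
 [0, 1]]


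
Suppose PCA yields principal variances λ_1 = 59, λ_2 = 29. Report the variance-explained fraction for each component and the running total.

Step 1 — total variance = trace(Sigma) = Σ λ_i = 59 + 29 = 88.

Step 2 — fraction explained by component i = λ_i / Σ λ:
  PC1: 59/88 = 0.6705
  PC2: 29/88 = 0.3295

Step 3 — cumulative fraction after k components = (λ_1 + ... + λ_k) / Σ λ:
  k = 1: 59/88 = 0.6705
  k = 2: (59 + 29)/88 = 88/88 = 1

Summary (fraction, with percent):

explained: PC1 0.6705 (67.05%), PC2 0.3295 (32.95%);  cumulative: 0.6705, 1


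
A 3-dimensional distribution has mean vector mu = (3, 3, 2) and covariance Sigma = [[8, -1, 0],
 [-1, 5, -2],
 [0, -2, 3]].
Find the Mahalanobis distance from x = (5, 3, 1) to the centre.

Step 1 — centre the observation: (x - mu) = (2, 0, -1).

Step 2 — invert Sigma (cofactor / det for 3×3, or solve directly):
  Sigma^{-1} = [[0.1294, 0.0353, 0.0235],
 [0.0353, 0.2824, 0.1882],
 [0.0235, 0.1882, 0.4588]].

Step 3 — form the quadratic (x - mu)^T · Sigma^{-1} · (x - mu):
  Sigma^{-1} · (x - mu) = (0.2353, -0.1176, -0.4118).
  (x - mu)^T · [Sigma^{-1} · (x - mu)] = (2)·(0.2353) + (0)·(-0.1176) + (-1)·(-0.4118) = 0.8824.

Step 4 — take square root: d = √(0.8824) ≈ 0.9393.

d(x, mu) = √(0.8824) ≈ 0.9393


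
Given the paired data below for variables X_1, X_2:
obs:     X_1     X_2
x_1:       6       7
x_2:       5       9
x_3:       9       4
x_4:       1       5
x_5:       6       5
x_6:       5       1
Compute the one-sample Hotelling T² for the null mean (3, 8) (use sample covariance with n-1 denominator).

Step 1 — sample mean vector:
  mean(X_1) = (6 + 5 + 9 + 1 + 6 + 5) / 6 = 32/6 = 5.3333
  mean(X_2) = (7 + 9 + 4 + 5 + 5 + 1) / 6 = 31/6 = 5.1667
  x̄ = (5.3333, 5.1667),  deviation x̄ - mu_0 = (5.3333, 5.1667) - (3, 8) = (2.3333, -2.8333).

Step 2 — sample covariance matrix, S[i,j] = (1/(n-1)) · Σ_k (x_{k,i} - mean_i) · (x_{k,j} - mean_j), divisor n-1 = 5:
  S[X_1,X_1] = ((0.6667)·(0.6667) + (-0.3333)·(-0.3333) + (3.6667)·(3.6667) + (-4.3333)·(-4.3333) + (0.6667)·(0.6667) + (-0.3333)·(-0.3333)) / 5 = 33.3333/5 = 6.6667
  S[X_1,X_2] = ((0.6667)·(1.8333) + (-0.3333)·(3.8333) + (3.6667)·(-1.1667) + (-4.3333)·(-0.1667) + (0.6667)·(-0.1667) + (-0.3333)·(-4.1667)) / 5 = -2.3333/5 = -0.4667
  S[X_2,X_2] = ((1.8333)·(1.8333) + (3.8333)·(3.8333) + (-1.1667)·(-1.1667) + (-0.1667)·(-0.1667) + (-0.1667)·(-0.1667) + (-4.1667)·(-4.1667)) / 5 = 36.8333/5 = 7.3667
  S = [[6.6667, -0.4667],
 [-0.4667, 7.3667]].

Step 3 — invert S. det(S) = 6.6667·7.3667 - (-0.4667)² = 48.8933.
  S^{-1} = (1/det) · [[d, -b], [-b, a]] = [[0.1507, 0.0095],
 [0.0095, 0.1364]].

Step 4 — quadratic form (x̄ - mu_0)^T · S^{-1} · (x̄ - mu_0):
  S^{-1} · (x̄ - mu_0) = (0.3245, -0.3641),
  (x̄ - mu_0)^T · [...] = (2.3333)·(0.3245) + (-2.8333)·(-0.3641) = 1.7887.

Step 5 — scale by n: T² = 6 · 1.7887 = 10.7322.

T² ≈ 10.7322


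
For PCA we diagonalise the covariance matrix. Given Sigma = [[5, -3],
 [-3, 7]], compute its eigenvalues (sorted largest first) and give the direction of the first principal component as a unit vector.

Step 1 — characteristic polynomial of 2×2 Sigma:
  det(Sigma - λI) = λ² - trace · λ + det = 0.
  trace = 5 + 7 = 12, det = 5·7 - (-3)² = 26.
Step 2 — discriminant:
  Δ = trace² - 4·det = 144 - 104 = 40.
Step 3 — eigenvalues:
  λ = (trace ± √Δ)/2 = (12 ± 6.3246)/2,
  λ_1 = 9.1623,  λ_2 = 2.8377.

Step 4 — unit eigenvector for λ_1: solve (Sigma - λ_1 I)v = 0. First row:
  (5 - 9.1623)·v_x + (-3)·v_y = 0, i.e. (-4.1623)·v_x + (-3)·v_y = 0,
  so v ∝ (b, λ_1 - a) = (-3, 4.1623); multiply by -1 so the first entry is positive: u = (3, -4.1623).
  ||u|| = √((3)² + (-4.1623)²) = √(26.3246) ≈ 5.1307,
  v_1 = u/||u|| ≈ (0.5847, -0.8112) (||v_1|| = 1).

λ_1 = 9.1623,  λ_2 = 2.8377;  v_1 ≈ (0.5847, -0.8112)


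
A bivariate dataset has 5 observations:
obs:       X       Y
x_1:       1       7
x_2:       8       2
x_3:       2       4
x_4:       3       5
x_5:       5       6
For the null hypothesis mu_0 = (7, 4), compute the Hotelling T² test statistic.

Step 1 — sample mean vector:
  mean(X) = (1 + 8 + 2 + 3 + 5) / 5 = 19/5 = 3.8
  mean(Y) = (7 + 2 + 4 + 5 + 6) / 5 = 24/5 = 4.8
  x̄ = (3.8, 4.8),  deviation x̄ - mu_0 = (3.8, 4.8) - (7, 4) = (-3.2, 0.8).

Step 2 — sample covariance matrix, S[i,j] = (1/(n-1)) · Σ_k (x_{k,i} - mean_i) · (x_{k,j} - mean_j), divisor n-1 = 4:
  S[X,X] = ((-2.8)·(-2.8) + (4.2)·(4.2) + (-1.8)·(-1.8) + (-0.8)·(-0.8) + (1.2)·(1.2)) / 4 = 30.8/4 = 7.7
  S[X,Y] = ((-2.8)·(2.2) + (4.2)·(-2.8) + (-1.8)·(-0.8) + (-0.8)·(0.2) + (1.2)·(1.2)) / 4 = -15.2/4 = -3.8
  S[Y,Y] = ((2.2)·(2.2) + (-2.8)·(-2.8) + (-0.8)·(-0.8) + (0.2)·(0.2) + (1.2)·(1.2)) / 4 = 14.8/4 = 3.7
  S = [[7.7, -3.8],
 [-3.8, 3.7]].

Step 3 — invert S. det(S) = 7.7·3.7 - (-3.8)² = 14.05.
  S^{-1} = (1/det) · [[d, -b], [-b, a]] = [[0.2633, 0.2705],
 [0.2705, 0.548]].

Step 4 — quadratic form (x̄ - mu_0)^T · S^{-1} · (x̄ - mu_0):
  S^{-1} · (x̄ - mu_0) = (-0.6263, -0.427),
  (x̄ - mu_0)^T · [...] = (-3.2)·(-0.6263) + (0.8)·(-0.427) = 1.6626.

Step 5 — scale by n: T² = 5 · 1.6626 = 8.3132.

T² ≈ 8.3132


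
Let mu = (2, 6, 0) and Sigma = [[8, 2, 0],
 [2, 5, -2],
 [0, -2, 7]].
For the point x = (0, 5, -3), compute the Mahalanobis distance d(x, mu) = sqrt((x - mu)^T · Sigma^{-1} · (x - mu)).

Step 1 — centre the observation: (x - mu) = (-2, -1, -3).

Step 2 — invert Sigma (cofactor / det for 3×3, or solve directly):
  Sigma^{-1} = [[0.1409, -0.0636, -0.0182],
 [-0.0636, 0.2545, 0.0727],
 [-0.0182, 0.0727, 0.1636]].

Step 3 — form the quadratic (x - mu)^T · Sigma^{-1} · (x - mu):
  Sigma^{-1} · (x - mu) = (-0.1636, -0.3455, -0.5273).
  (x - mu)^T · [Sigma^{-1} · (x - mu)] = (-2)·(-0.1636) + (-1)·(-0.3455) + (-3)·(-0.5273) = 2.2545.

Step 4 — take square root: d = √(2.2545) ≈ 1.5015.

d(x, mu) = √(2.2545) ≈ 1.5015


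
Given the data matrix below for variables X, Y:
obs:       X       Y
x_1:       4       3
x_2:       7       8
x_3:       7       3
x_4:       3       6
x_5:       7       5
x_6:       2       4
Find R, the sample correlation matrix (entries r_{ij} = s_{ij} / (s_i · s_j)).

Step 1 — column means:
  mean(X) = (4 + 7 + 7 + 3 + 7 + 2) / 6 = 30/6 = 5
  mean(Y) = (3 + 8 + 3 + 6 + 5 + 4) / 6 = 29/6 = 4.8333

Step 2 — sample variances and covariances s[i,j] = (1/(n-1)) · Σ_k (x_{k,i} - mean_i) · (x_{k,j} - mean_j), with n-1 = 5:
  s[X,X] = ((-1)·(-1) + (2)·(2) + (2)·(2) + (-2)·(-2) + (2)·(2) + (-3)·(-3)) / 5 = 26/5 = 5.2
  s[X,Y] = ((-1)·(-1.8333) + (2)·(3.1667) + (2)·(-1.8333) + (-2)·(1.1667) + (2)·(0.1667) + (-3)·(-0.8333)) / 5 = 5/5 = 1
  s[Y,Y] = ((-1.8333)·(-1.8333) + (3.1667)·(3.1667) + (-1.8333)·(-1.8333) + (1.1667)·(1.1667) + (0.1667)·(0.1667) + (-0.8333)·(-0.8333)) / 5 = 18.8333/5 = 3.7667
  Sample standard deviations s_i = √(s[i,i]):
  s(X) = √(5.2) = 2.2804
  s(Y) = √(3.7667) = 1.9408

Step 3 — r_{ij} = s_{ij} / (s_i · s_j):
  r[X,X] = 1 (diagonal).
  r[X,Y] = 1 / (2.2804 · 1.9408) = 1 / 4.4257 = 0.226
  r[Y,Y] = 1 (diagonal).

R is symmetric with unit diagonal. Assembling:

R = [[1, 0.226],
 [0.226, 1]]


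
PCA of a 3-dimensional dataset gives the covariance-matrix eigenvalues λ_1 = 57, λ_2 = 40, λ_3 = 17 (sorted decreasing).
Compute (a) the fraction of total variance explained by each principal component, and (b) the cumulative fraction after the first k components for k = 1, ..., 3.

Step 1 — total variance = trace(Sigma) = Σ λ_i = 57 + 40 + 17 = 114.

Step 2 — fraction explained by component i = λ_i / Σ λ:
  PC1: 57/114 = 0.5
  PC2: 40/114 = 0.3509
  PC3: 17/114 = 0.1491

Step 3 — cumulative fraction after k components = (λ_1 + ... + λ_k) / Σ λ:
  k = 1: 57/114 = 0.5
  k = 2: (57 + 40)/114 = 97/114 = 0.8509
  k = 3: (57 + 40 + 17)/114 = 114/114 = 1

Summary (fraction, with percent):

explained: PC1 0.5 (50%), PC2 0.3509 (35.09%), PC3 0.1491 (14.91%);  cumulative: 0.5, 0.8509, 1


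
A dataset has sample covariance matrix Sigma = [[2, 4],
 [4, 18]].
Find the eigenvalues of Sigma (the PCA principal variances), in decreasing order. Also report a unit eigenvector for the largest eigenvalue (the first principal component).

Step 1 — characteristic polynomial of 2×2 Sigma:
  det(Sigma - λI) = λ² - trace · λ + det = 0.
  trace = 2 + 18 = 20, det = 2·18 - (4)² = 20.
Step 2 — discriminant:
  Δ = trace² - 4·det = 400 - 80 = 320.
Step 3 — eigenvalues:
  λ = (trace ± √Δ)/2 = (20 ± 17.8885)/2,
  λ_1 = 18.9443,  λ_2 = 1.0557.

Step 4 — unit eigenvector for λ_1: solve (Sigma - λ_1 I)v = 0. First row:
  (2 - 18.9443)·v_x + (4)·v_y = 0, i.e. (-16.9443)·v_x + (4)·v_y = 0,
  so v ∝ (b, λ_1 - a) = (4, 16.9443) = u.
  ||u|| = √((4)² + (16.9443)²) = √(303.1084) ≈ 17.41,
  v_1 = u/||u|| ≈ (0.2298, 0.9732) (||v_1|| = 1).

λ_1 = 18.9443,  λ_2 = 1.0557;  v_1 ≈ (0.2298, 0.9732)


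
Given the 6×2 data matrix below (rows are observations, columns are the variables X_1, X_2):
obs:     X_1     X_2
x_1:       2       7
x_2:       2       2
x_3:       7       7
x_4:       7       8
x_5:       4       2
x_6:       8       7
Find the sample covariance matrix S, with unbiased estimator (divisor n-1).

Step 1 — column means:
  mean(X_1) = (2 + 2 + 7 + 7 + 4 + 8) / 6 = 30/6 = 5
  mean(X_2) = (7 + 2 + 7 + 8 + 2 + 7) / 6 = 33/6 = 5.5

Step 2 — sample covariance S[i,j] = (1/(n-1)) · Σ_k (x_{k,i} - mean_i) · (x_{k,j} - mean_j), with n-1 = 5.
  S[X_1,X_1] = ((-3)·(-3) + (-3)·(-3) + (2)·(2) + (2)·(2) + (-1)·(-1) + (3)·(3)) / 5 = 36/5 = 7.2
  S[X_1,X_2] = ((-3)·(1.5) + (-3)·(-3.5) + (2)·(1.5) + (2)·(2.5) + (-1)·(-3.5) + (3)·(1.5)) / 5 = 22/5 = 4.4
  S[X_2,X_2] = ((1.5)·(1.5) + (-3.5)·(-3.5) + (1.5)·(1.5) + (2.5)·(2.5) + (-3.5)·(-3.5) + (1.5)·(1.5)) / 5 = 37.5/5 = 7.5

S is symmetric (S[j,i] = S[i,j]). Assembling:

S = [[7.2, 4.4],
 [4.4, 7.5]]


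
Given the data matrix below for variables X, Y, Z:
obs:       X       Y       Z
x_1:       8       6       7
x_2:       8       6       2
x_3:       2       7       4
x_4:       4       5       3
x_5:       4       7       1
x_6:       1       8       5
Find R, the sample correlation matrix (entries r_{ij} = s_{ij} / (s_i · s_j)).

Step 1 — column means:
  mean(X) = (8 + 8 + 2 + 4 + 4 + 1) / 6 = 27/6 = 4.5
  mean(Y) = (6 + 6 + 7 + 5 + 7 + 8) / 6 = 39/6 = 6.5
  mean(Z) = (7 + 2 + 4 + 3 + 1 + 5) / 6 = 22/6 = 3.6667

Step 2 — sample variances and covariances s[i,j] = (1/(n-1)) · Σ_k (x_{k,i} - mean_i) · (x_{k,j} - mean_j), with n-1 = 5:
  s[X,X] = ((3.5)·(3.5) + (3.5)·(3.5) + (-2.5)·(-2.5) + (-0.5)·(-0.5) + (-0.5)·(-0.5) + (-3.5)·(-3.5)) / 5 = 43.5/5 = 8.7
  s[X,Y] = ((3.5)·(-0.5) + (3.5)·(-0.5) + (-2.5)·(0.5) + (-0.5)·(-1.5) + (-0.5)·(0.5) + (-3.5)·(1.5)) / 5 = -9.5/5 = -1.9
  s[X,Z] = ((3.5)·(3.3333) + (3.5)·(-1.6667) + (-2.5)·(0.3333) + (-0.5)·(-0.6667) + (-0.5)·(-2.6667) + (-3.5)·(1.3333)) / 5 = 2/5 = 0.4
  s[Y,Y] = ((-0.5)·(-0.5) + (-0.5)·(-0.5) + (0.5)·(0.5) + (-1.5)·(-1.5) + (0.5)·(0.5) + (1.5)·(1.5)) / 5 = 5.5/5 = 1.1
  s[Y,Z] = ((-0.5)·(3.3333) + (-0.5)·(-1.6667) + (0.5)·(0.3333) + (-1.5)·(-0.6667) + (0.5)·(-2.6667) + (1.5)·(1.3333)) / 5 = 1/5 = 0.2
  s[Z,Z] = ((3.3333)·(3.3333) + (-1.6667)·(-1.6667) + (0.3333)·(0.3333) + (-0.6667)·(-0.6667) + (-2.6667)·(-2.6667) + (1.3333)·(1.3333)) / 5 = 23.3333/5 = 4.6667
  Sample standard deviations s_i = √(s[i,i]):
  s(X) = √(8.7) = 2.9496
  s(Y) = √(1.1) = 1.0488
  s(Z) = √(4.6667) = 2.1602

Step 3 — r_{ij} = s_{ij} / (s_i · s_j):
  r[X,X] = 1 (diagonal).
  r[X,Y] = -1.9 / (2.9496 · 1.0488) = -1.9 / 3.0935 = -0.6142
  r[X,Z] = 0.4 / (2.9496 · 2.1602) = 0.4 / 6.3718 = 0.0628
  r[Y,Y] = 1 (diagonal).
  r[Y,Z] = 0.2 / (1.0488 · 2.1602) = 0.2 / 2.2657 = 0.0883
  r[Z,Z] = 1 (diagonal).

R is symmetric with unit diagonal. Assembling:

R = [[1, -0.6142, 0.0628],
 [-0.6142, 1, 0.0883],
 [0.0628, 0.0883, 1]]


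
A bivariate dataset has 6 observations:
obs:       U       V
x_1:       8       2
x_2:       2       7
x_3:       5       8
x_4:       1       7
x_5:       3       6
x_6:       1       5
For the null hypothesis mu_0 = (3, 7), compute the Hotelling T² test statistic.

Step 1 — sample mean vector:
  mean(U) = (8 + 2 + 5 + 1 + 3 + 1) / 6 = 20/6 = 3.3333
  mean(V) = (2 + 7 + 8 + 7 + 6 + 5) / 6 = 35/6 = 5.8333
  x̄ = (3.3333, 5.8333),  deviation x̄ - mu_0 = (3.3333, 5.8333) - (3, 7) = (0.3333, -1.1667).

Step 2 — sample covariance matrix, S[i,j] = (1/(n-1)) · Σ_k (x_{k,i} - mean_i) · (x_{k,j} - mean_j), divisor n-1 = 5:
  S[U,U] = ((4.6667)·(4.6667) + (-1.3333)·(-1.3333) + (1.6667)·(1.6667) + (-2.3333)·(-2.3333) + (-0.3333)·(-0.3333) + (-2.3333)·(-2.3333)) / 5 = 37.3333/5 = 7.4667
  S[U,V] = ((4.6667)·(-3.8333) + (-1.3333)·(1.1667) + (1.6667)·(2.1667) + (-2.3333)·(1.1667) + (-0.3333)·(0.1667) + (-2.3333)·(-0.8333)) / 5 = -16.6667/5 = -3.3333
  S[V,V] = ((-3.8333)·(-3.8333) + (1.1667)·(1.1667) + (2.1667)·(2.1667) + (1.1667)·(1.1667) + (0.1667)·(0.1667) + (-0.8333)·(-0.8333)) / 5 = 22.8333/5 = 4.5667
  S = [[7.4667, -3.3333],
 [-3.3333, 4.5667]].

Step 3 — invert S. det(S) = 7.4667·4.5667 - (-3.3333)² = 22.9867.
  S^{-1} = (1/det) · [[d, -b], [-b, a]] = [[0.1987, 0.145],
 [0.145, 0.3248]].

Step 4 — quadratic form (x̄ - mu_0)^T · S^{-1} · (x̄ - mu_0):
  S^{-1} · (x̄ - mu_0) = (-0.103, -0.3306),
  (x̄ - mu_0)^T · [...] = (0.3333)·(-0.103) + (-1.1667)·(-0.3306) = 0.3514.

Step 5 — scale by n: T² = 6 · 0.3514 = 2.1085.

T² ≈ 2.1085


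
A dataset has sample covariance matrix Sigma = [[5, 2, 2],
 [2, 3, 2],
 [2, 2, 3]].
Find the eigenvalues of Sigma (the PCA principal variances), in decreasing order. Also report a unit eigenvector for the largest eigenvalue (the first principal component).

Step 1 — characteristic polynomial p(λ) = det(λI - Sigma) = λ³ - tr·λ² + c_1·λ - det, where tr = trace, c_1 = sum of the principal 2×2 minors, det = det(Sigma):
  tr = 5 + 3 + 3 = 11,
  c_1 = (5·3 - (2)²) + (5·3 - (2)²) + (3·3 - (2)²) = 11 + 11 + 5 = 27,
  det = 5·(3·3 - (2)²) - (2)·((2)·3 - (2)·(2)) + (2)·((2)·(2) - 3·(2)) = 5·(5) - (2)·(2) + (2)·(-2) = 17.
  So p(λ) = λ³ - 11λ² + 27λ - 17.
Step 2 — look for an integer root (rational root theorem: any rational root is an integer divisor of 17). Testing λ = 1:
  p(1) = 1 - 11 + 27 - 17 = 0  ✓
  Dividing out (λ - 1): p(λ) = (λ - 1)(λ² - 10λ + 17).
Step 3 — remaining eigenvalues from the quadratic λ² - 10λ + 17 = 0:
  Δ = 10² - 4·17 = 100 - 68 = 32,  λ = (10 ± √32)/2 = (10 ± 5.6569)/2 ≈ 7.8284 or 2.1716.
  Sorted: λ_1 = 7.8284,  λ_2 = 2.1716,  λ_3 = 1  (check: sum = 11 = tr ✓).

Step 4 — unit eigenvector for λ_1 ≈ 7.8284: v spans the null space of (Sigma - λ_1 I), whose rows are
  r_1 = (-2.8284, 2, 2),  r_2 = (2, -4.8284, 2),  r_3 = (2, 2, -4.8284).
  v is orthogonal to every row, so take v ∝ r_1 × r_2 = ((2)·(2) - (2)·(-4.8284), (2)·(2) - (-2.8284)·(2), (-2.8284)·(-4.8284) - (2)·(2)) ≈ (13.6569, 9.6569, 9.6569).
  Let u = (13.6569, 9.6569, 9.6569).
  ||u|| = √((13.6569)² + (9.6569)² + (9.6569)²) = √(373.0193) ≈ 19.3137,  v_1 = u/||u|| ≈ (0.7071, 0.5, 0.5) (||v_1|| = 1).

λ_1 = 7.8284,  λ_2 = 2.1716,  λ_3 = 1;  v_1 ≈ (0.7071, 0.5, 0.5)


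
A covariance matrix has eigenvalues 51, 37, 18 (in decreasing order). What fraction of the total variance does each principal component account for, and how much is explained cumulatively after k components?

Step 1 — total variance = trace(Sigma) = Σ λ_i = 51 + 37 + 18 = 106.

Step 2 — fraction explained by component i = λ_i / Σ λ:
  PC1: 51/106 = 0.4811
  PC2: 37/106 = 0.3491
  PC3: 18/106 = 0.1698

Step 3 — cumulative fraction after k components = (λ_1 + ... + λ_k) / Σ λ:
  k = 1: 51/106 = 0.4811
  k = 2: (51 + 37)/106 = 88/106 = 0.8302
  k = 3: (51 + 37 + 18)/106 = 106/106 = 1

Summary (fraction, with percent):

explained: PC1 0.4811 (48.11%), PC2 0.3491 (34.91%), PC3 0.1698 (16.98%);  cumulative: 0.4811, 0.8302, 1


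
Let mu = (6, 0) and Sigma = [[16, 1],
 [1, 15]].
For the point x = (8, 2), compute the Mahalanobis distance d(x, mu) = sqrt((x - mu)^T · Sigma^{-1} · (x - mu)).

Step 1 — centre the observation: (x - mu) = (2, 2).

Step 2 — invert Sigma. det(Sigma) = 16·15 - (1)² = 239.
  Sigma^{-1} = (1/det) · [[d, -b], [-b, a]] = [[0.0628, -0.0042],
 [-0.0042, 0.0669]].

Step 3 — form the quadratic (x - mu)^T · Sigma^{-1} · (x - mu):
  Sigma^{-1} · (x - mu) = (0.1172, 0.1255).
  (x - mu)^T · [Sigma^{-1} · (x - mu)] = (2)·(0.1172) + (2)·(0.1255) = 0.4854.

Step 4 — take square root: d = √(0.4854) ≈ 0.6967.

d(x, mu) = √(0.4854) ≈ 0.6967


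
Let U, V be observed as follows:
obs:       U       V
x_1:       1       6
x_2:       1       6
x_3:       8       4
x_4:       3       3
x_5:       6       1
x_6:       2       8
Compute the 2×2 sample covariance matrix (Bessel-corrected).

Step 1 — column means:
  mean(U) = (1 + 1 + 8 + 3 + 6 + 2) / 6 = 21/6 = 3.5
  mean(V) = (6 + 6 + 4 + 3 + 1 + 8) / 6 = 28/6 = 4.6667

Step 2 — sample covariance S[i,j] = (1/(n-1)) · Σ_k (x_{k,i} - mean_i) · (x_{k,j} - mean_j), with n-1 = 5.
  S[U,U] = ((-2.5)·(-2.5) + (-2.5)·(-2.5) + (4.5)·(4.5) + (-0.5)·(-0.5) + (2.5)·(2.5) + (-1.5)·(-1.5)) / 5 = 41.5/5 = 8.3
  S[U,V] = ((-2.5)·(1.3333) + (-2.5)·(1.3333) + (4.5)·(-0.6667) + (-0.5)·(-1.6667) + (2.5)·(-3.6667) + (-1.5)·(3.3333)) / 5 = -23/5 = -4.6
  S[V,V] = ((1.3333)·(1.3333) + (1.3333)·(1.3333) + (-0.6667)·(-0.6667) + (-1.6667)·(-1.6667) + (-3.6667)·(-3.6667) + (3.3333)·(3.3333)) / 5 = 31.3333/5 = 6.2667

S is symmetric (S[j,i] = S[i,j]). Assembling:

S = [[8.3, -4.6],
 [-4.6, 6.2667]]


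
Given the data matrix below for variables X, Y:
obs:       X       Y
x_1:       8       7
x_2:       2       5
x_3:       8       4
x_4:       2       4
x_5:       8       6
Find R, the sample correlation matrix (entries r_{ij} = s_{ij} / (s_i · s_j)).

Step 1 — column means:
  mean(X) = (8 + 2 + 8 + 2 + 8) / 5 = 28/5 = 5.6
  mean(Y) = (7 + 5 + 4 + 4 + 6) / 5 = 26/5 = 5.2

Step 2 — sample variances and covariances s[i,j] = (1/(n-1)) · Σ_k (x_{k,i} - mean_i) · (x_{k,j} - mean_j), with n-1 = 4:
  s[X,X] = ((2.4)·(2.4) + (-3.6)·(-3.6) + (2.4)·(2.4) + (-3.6)·(-3.6) + (2.4)·(2.4)) / 4 = 43.2/4 = 10.8
  s[X,Y] = ((2.4)·(1.8) + (-3.6)·(-0.2) + (2.4)·(-1.2) + (-3.6)·(-1.2) + (2.4)·(0.8)) / 4 = 8.4/4 = 2.1
  s[Y,Y] = ((1.8)·(1.8) + (-0.2)·(-0.2) + (-1.2)·(-1.2) + (-1.2)·(-1.2) + (0.8)·(0.8)) / 4 = 6.8/4 = 1.7
  Sample standard deviations s_i = √(s[i,i]):
  s(X) = √(10.8) = 3.2863
  s(Y) = √(1.7) = 1.3038

Step 3 — r_{ij} = s_{ij} / (s_i · s_j):
  r[X,X] = 1 (diagonal).
  r[X,Y] = 2.1 / (3.2863 · 1.3038) = 2.1 / 4.2849 = 0.4901
  r[Y,Y] = 1 (diagonal).

R is symmetric with unit diagonal. Assembling:

R = [[1, 0.4901],
 [0.4901, 1]]


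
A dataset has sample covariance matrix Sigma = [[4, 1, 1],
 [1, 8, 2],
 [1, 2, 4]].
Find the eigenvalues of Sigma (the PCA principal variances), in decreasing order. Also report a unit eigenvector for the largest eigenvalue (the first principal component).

Step 1 — characteristic polynomial p(λ) = det(λI - Sigma) = λ³ - tr·λ² + c_1·λ - det, where tr = trace, c_1 = sum of the principal 2×2 minors, det = det(Sigma):
  tr = 4 + 8 + 4 = 16,
  c_1 = (4·8 - (1)²) + (4·4 - (1)²) + (8·4 - (2)²) = 31 + 15 + 28 = 74,
  det = 4·(8·4 - (2)²) - (1)·((1)·4 - (2)·(1)) + (1)·((1)·(2) - 8·(1)) = 4·(28) - (1)·(2) + (1)·(-6) = 104.
  So p(λ) = λ³ - 16λ² + 74λ - 104.
Step 2 — look for an integer root (rational root theorem: any rational root is an integer divisor of 104). Testing λ = 4:
  p(4) = 64 - 256 + 296 - 104 = 0  ✓
  Dividing out (λ - 4): p(λ) = (λ - 4)(λ² - 12λ + 26).
Step 3 — remaining eigenvalues from the quadratic λ² - 12λ + 26 = 0:
  Δ = 12² - 4·26 = 144 - 104 = 40,  λ = (12 ± √40)/2 = (12 ± 6.3246)/2 ≈ 9.1623 or 2.8377.
  Sorted: λ_1 = 9.1623,  λ_2 = 4,  λ_3 = 2.8377  (check: sum = 16 = tr ✓).

Step 4 — unit eigenvector for λ_1 ≈ 9.1623: v spans the null space of (Sigma - λ_1 I), whose rows are
  r_1 = (-5.1623, 1, 1),  r_2 = (1, -1.1623, 2),  r_3 = (1, 2, -5.1623).
  v is orthogonal to every row, so take v ∝ r_1 × r_2 = ((1)·(2) - (1)·(-1.1623), (1)·(1) - (-5.1623)·(2), (-5.1623)·(-1.1623) - (1)·(1)) ≈ (3.1623, 11.3246, 5).
  Let u = (3.1623, 11.3246, 5).
  ||u|| = √((3.1623)² + (11.3246)² + (5)²) = √(163.2456) ≈ 12.7768,  v_1 = u/||u|| ≈ (0.2475, 0.8863, 0.3913) (||v_1|| = 1).

λ_1 = 9.1623,  λ_2 = 4,  λ_3 = 2.8377;  v_1 ≈ (0.2475, 0.8863, 0.3913)


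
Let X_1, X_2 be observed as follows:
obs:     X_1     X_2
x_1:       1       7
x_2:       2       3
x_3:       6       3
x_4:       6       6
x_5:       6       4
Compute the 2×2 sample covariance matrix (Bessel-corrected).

Step 1 — column means:
  mean(X_1) = (1 + 2 + 6 + 6 + 6) / 5 = 21/5 = 4.2
  mean(X_2) = (7 + 3 + 3 + 6 + 4) / 5 = 23/5 = 4.6

Step 2 — sample covariance S[i,j] = (1/(n-1)) · Σ_k (x_{k,i} - mean_i) · (x_{k,j} - mean_j), with n-1 = 4.
  S[X_1,X_1] = ((-3.2)·(-3.2) + (-2.2)·(-2.2) + (1.8)·(1.8) + (1.8)·(1.8) + (1.8)·(1.8)) / 4 = 24.8/4 = 6.2
  S[X_1,X_2] = ((-3.2)·(2.4) + (-2.2)·(-1.6) + (1.8)·(-1.6) + (1.8)·(1.4) + (1.8)·(-0.6)) / 4 = -5.6/4 = -1.4
  S[X_2,X_2] = ((2.4)·(2.4) + (-1.6)·(-1.6) + (-1.6)·(-1.6) + (1.4)·(1.4) + (-0.6)·(-0.6)) / 4 = 13.2/4 = 3.3

S is symmetric (S[j,i] = S[i,j]). Assembling:

S = [[6.2, -1.4],
 [-1.4, 3.3]]


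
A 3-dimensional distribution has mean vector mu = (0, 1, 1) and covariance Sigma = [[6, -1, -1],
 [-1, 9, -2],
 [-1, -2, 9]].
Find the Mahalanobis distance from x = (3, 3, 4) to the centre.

Step 1 — centre the observation: (x - mu) = (3, 2, 3).

Step 2 — invert Sigma (cofactor / det for 3×3, or solve directly):
  Sigma^{-1} = [[0.175, 0.025, 0.025],
 [0.025, 0.1205, 0.0295],
 [0.025, 0.0295, 0.1205]].

Step 3 — form the quadratic (x - mu)^T · Sigma^{-1} · (x - mu):
  Sigma^{-1} · (x - mu) = (0.65, 0.4045, 0.4955).
  (x - mu)^T · [Sigma^{-1} · (x - mu)] = (3)·(0.65) + (2)·(0.4045) + (3)·(0.4955) = 4.2455.

Step 4 — take square root: d = √(4.2455) ≈ 2.0605.

d(x, mu) = √(4.2455) ≈ 2.0605


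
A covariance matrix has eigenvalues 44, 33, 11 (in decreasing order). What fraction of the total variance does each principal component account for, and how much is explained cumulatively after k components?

Step 1 — total variance = trace(Sigma) = Σ λ_i = 44 + 33 + 11 = 88.

Step 2 — fraction explained by component i = λ_i / Σ λ:
  PC1: 44/88 = 0.5
  PC2: 33/88 = 0.375
  PC3: 11/88 = 0.125

Step 3 — cumulative fraction after k components = (λ_1 + ... + λ_k) / Σ λ:
  k = 1: 44/88 = 0.5
  k = 2: (44 + 33)/88 = 77/88 = 0.875
  k = 3: (44 + 33 + 11)/88 = 88/88 = 1

Summary (fraction, with percent):

explained: PC1 0.5 (50%), PC2 0.375 (37.5%), PC3 0.125 (12.5%);  cumulative: 0.5, 0.875, 1


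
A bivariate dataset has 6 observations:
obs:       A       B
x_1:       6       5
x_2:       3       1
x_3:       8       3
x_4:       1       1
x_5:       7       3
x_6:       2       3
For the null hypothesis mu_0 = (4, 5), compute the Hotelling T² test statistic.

Step 1 — sample mean vector:
  mean(A) = (6 + 3 + 8 + 1 + 7 + 2) / 6 = 27/6 = 4.5
  mean(B) = (5 + 1 + 3 + 1 + 3 + 3) / 6 = 16/6 = 2.6667
  x̄ = (4.5, 2.6667),  deviation x̄ - mu_0 = (4.5, 2.6667) - (4, 5) = (0.5, -2.3333).

Step 2 — sample covariance matrix, S[i,j] = (1/(n-1)) · Σ_k (x_{k,i} - mean_i) · (x_{k,j} - mean_j), divisor n-1 = 5:
  S[A,A] = ((1.5)·(1.5) + (-1.5)·(-1.5) + (3.5)·(3.5) + (-3.5)·(-3.5) + (2.5)·(2.5) + (-2.5)·(-2.5)) / 5 = 41.5/5 = 8.3
  S[A,B] = ((1.5)·(2.3333) + (-1.5)·(-1.6667) + (3.5)·(0.3333) + (-3.5)·(-1.6667) + (2.5)·(0.3333) + (-2.5)·(0.3333)) / 5 = 13/5 = 2.6
  S[B,B] = ((2.3333)·(2.3333) + (-1.6667)·(-1.6667) + (0.3333)·(0.3333) + (-1.6667)·(-1.6667) + (0.3333)·(0.3333) + (0.3333)·(0.3333)) / 5 = 11.3333/5 = 2.2667
  S = [[8.3, 2.6],
 [2.6, 2.2667]].

Step 3 — invert S. det(S) = 8.3·2.2667 - (2.6)² = 12.0533.
  S^{-1} = (1/det) · [[d, -b], [-b, a]] = [[0.1881, -0.2157],
 [-0.2157, 0.6886]].

Step 4 — quadratic form (x̄ - mu_0)^T · S^{-1} · (x̄ - mu_0):
  S^{-1} · (x̄ - mu_0) = (0.5973, -1.7146),
  (x̄ - mu_0)^T · [...] = (0.5)·(0.5973) + (-2.3333)·(-1.7146) = 4.2994.

Step 5 — scale by n: T² = 6 · 4.2994 = 25.7965.

T² ≈ 25.7965


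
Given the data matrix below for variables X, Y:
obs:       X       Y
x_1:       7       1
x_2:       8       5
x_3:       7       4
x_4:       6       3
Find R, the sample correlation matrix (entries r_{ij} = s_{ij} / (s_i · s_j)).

Step 1 — column means:
  mean(X) = (7 + 8 + 7 + 6) / 4 = 28/4 = 7
  mean(Y) = (1 + 5 + 4 + 3) / 4 = 13/4 = 3.25

Step 2 — sample variances and covariances s[i,j] = (1/(n-1)) · Σ_k (x_{k,i} - mean_i) · (x_{k,j} - mean_j), with n-1 = 3:
  s[X,X] = ((0)·(0) + (1)·(1) + (0)·(0) + (-1)·(-1)) / 3 = 2/3 = 0.6667
  s[X,Y] = ((0)·(-2.25) + (1)·(1.75) + (0)·(0.75) + (-1)·(-0.25)) / 3 = 2/3 = 0.6667
  s[Y,Y] = ((-2.25)·(-2.25) + (1.75)·(1.75) + (0.75)·(0.75) + (-0.25)·(-0.25)) / 3 = 8.75/3 = 2.9167
  Sample standard deviations s_i = √(s[i,i]):
  s(X) = √(0.6667) = 0.8165
  s(Y) = √(2.9167) = 1.7078

Step 3 — r_{ij} = s_{ij} / (s_i · s_j):
  r[X,X] = 1 (diagonal).
  r[X,Y] = 0.6667 / (0.8165 · 1.7078) = 0.6667 / 1.3944 = 0.4781
  r[Y,Y] = 1 (diagonal).

R is symmetric with unit diagonal. Assembling:

R = [[1, 0.4781],
 [0.4781, 1]]


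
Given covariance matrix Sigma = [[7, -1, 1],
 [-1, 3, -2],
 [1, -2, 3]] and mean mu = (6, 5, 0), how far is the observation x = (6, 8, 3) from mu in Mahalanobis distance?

Step 1 — centre the observation: (x - mu) = (0, 3, 3).

Step 2 — invert Sigma (cofactor / det for 3×3, or solve directly):
  Sigma^{-1} = [[0.1515, 0.0303, -0.0303],
 [0.0303, 0.6061, 0.3939],
 [-0.0303, 0.3939, 0.6061]].

Step 3 — form the quadratic (x - mu)^T · Sigma^{-1} · (x - mu):
  Sigma^{-1} · (x - mu) = (0, 3, 3).
  (x - mu)^T · [Sigma^{-1} · (x - mu)] = (0)·(0) + (3)·(3) + (3)·(3) = 18.

Step 4 — take square root: d = √(18) ≈ 4.2426.

d(x, mu) = √(18) ≈ 4.2426


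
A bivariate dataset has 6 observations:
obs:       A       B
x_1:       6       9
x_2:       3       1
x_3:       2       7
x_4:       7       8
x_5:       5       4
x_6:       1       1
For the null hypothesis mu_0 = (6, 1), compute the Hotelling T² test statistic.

Step 1 — sample mean vector:
  mean(A) = (6 + 3 + 2 + 7 + 5 + 1) / 6 = 24/6 = 4
  mean(B) = (9 + 1 + 7 + 8 + 4 + 1) / 6 = 30/6 = 5
  x̄ = (4, 5),  deviation x̄ - mu_0 = (4, 5) - (6, 1) = (-2, 4).

Step 2 — sample covariance matrix, S[i,j] = (1/(n-1)) · Σ_k (x_{k,i} - mean_i) · (x_{k,j} - mean_j), divisor n-1 = 5:
  S[A,A] = ((2)·(2) + (-1)·(-1) + (-2)·(-2) + (3)·(3) + (1)·(1) + (-3)·(-3)) / 5 = 28/5 = 5.6
  S[A,B] = ((2)·(4) + (-1)·(-4) + (-2)·(2) + (3)·(3) + (1)·(-1) + (-3)·(-4)) / 5 = 28/5 = 5.6
  S[B,B] = ((4)·(4) + (-4)·(-4) + (2)·(2) + (3)·(3) + (-1)·(-1) + (-4)·(-4)) / 5 = 62/5 = 12.4
  S = [[5.6, 5.6],
 [5.6, 12.4]].

Step 3 — invert S. det(S) = 5.6·12.4 - (5.6)² = 38.08.
  S^{-1} = (1/det) · [[d, -b], [-b, a]] = [[0.3256, -0.1471],
 [-0.1471, 0.1471]].

Step 4 — quadratic form (x̄ - mu_0)^T · S^{-1} · (x̄ - mu_0):
  S^{-1} · (x̄ - mu_0) = (-1.2395, 0.8824),
  (x̄ - mu_0)^T · [...] = (-2)·(-1.2395) + (4)·(0.8824) = 6.0084.

Step 5 — scale by n: T² = 6 · 6.0084 = 36.0504.

T² ≈ 36.0504


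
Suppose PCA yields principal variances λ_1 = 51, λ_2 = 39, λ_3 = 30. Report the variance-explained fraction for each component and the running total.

Step 1 — total variance = trace(Sigma) = Σ λ_i = 51 + 39 + 30 = 120.

Step 2 — fraction explained by component i = λ_i / Σ λ:
  PC1: 51/120 = 0.425
  PC2: 39/120 = 0.325
  PC3: 30/120 = 0.25

Step 3 — cumulative fraction after k components = (λ_1 + ... + λ_k) / Σ λ:
  k = 1: 51/120 = 0.425
  k = 2: (51 + 39)/120 = 90/120 = 0.75
  k = 3: (51 + 39 + 30)/120 = 120/120 = 1

Summary (fraction, with percent):

explained: PC1 0.425 (42.5%), PC2 0.325 (32.5%), PC3 0.25 (25%);  cumulative: 0.425, 0.75, 1


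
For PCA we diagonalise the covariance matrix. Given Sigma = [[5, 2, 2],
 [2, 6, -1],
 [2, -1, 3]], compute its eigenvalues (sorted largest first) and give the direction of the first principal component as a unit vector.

Step 1 — characteristic polynomial p(λ) = det(λI - Sigma) = λ³ - tr·λ² + c_1·λ - det, where tr = trace, c_1 = sum of the principal 2×2 minors, det = det(Sigma):
  tr = 5 + 6 + 3 = 14,
  c_1 = (5·6 - (2)²) + (5·3 - (2)²) + (6·3 - (-1)²) = 26 + 11 + 17 = 54,
  det = 5·(6·3 - (-1)²) - (2)·((2)·3 - (-1)·(2)) + (2)·((2)·(-1) - 6·(2)) = 5·(17) - (2)·(8) + (2)·(-14) = 41.
  So p(λ) = λ³ - 14λ² + 54λ - 41.
Step 2 — look for an integer root (rational root theorem: any rational root is an integer divisor of 41). Testing λ = 1:
  p(1) = 1 - 14 + 54 - 41 = 0  ✓
  Dividing out (λ - 1): p(λ) = (λ - 1)(λ² - 13λ + 41).
Step 3 — remaining eigenvalues from the quadratic λ² - 13λ + 41 = 0:
  Δ = 13² - 4·41 = 169 - 164 = 5,  λ = (13 ± √5)/2 = (13 ± 2.2361)/2 ≈ 7.618 or 5.382.
  Sorted: λ_1 = 7.618,  λ_2 = 5.382,  λ_3 = 1  (check: sum = 14 = tr ✓).

Step 4 — unit eigenvector for λ_1 ≈ 7.618: v spans the null space of (Sigma - λ_1 I), whose rows are
  r_1 = (-2.618, 2, 2),  r_2 = (2, -1.618, -1),  r_3 = (2, -1, -4.618).
  v is orthogonal to every row, so take v ∝ r_1 × r_2 = ((2)·(-1) - (2)·(-1.618), (2)·(2) - (-2.618)·(-1), (-2.618)·(-1.618) - (2)·(2)) ≈ (1.2361, 1.382, 0.2361).
  Let u = (1.2361, 1.382, 0.2361).
  ||u|| = √((1.2361)² + (1.382)² + (0.2361)²) = √(3.4934) ≈ 1.8691,  v_1 = u/||u|| ≈ (0.6613, 0.7394, 0.1263) (||v_1|| = 1).

λ_1 = 7.618,  λ_2 = 5.382,  λ_3 = 1;  v_1 ≈ (0.6613, 0.7394, 0.1263)
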